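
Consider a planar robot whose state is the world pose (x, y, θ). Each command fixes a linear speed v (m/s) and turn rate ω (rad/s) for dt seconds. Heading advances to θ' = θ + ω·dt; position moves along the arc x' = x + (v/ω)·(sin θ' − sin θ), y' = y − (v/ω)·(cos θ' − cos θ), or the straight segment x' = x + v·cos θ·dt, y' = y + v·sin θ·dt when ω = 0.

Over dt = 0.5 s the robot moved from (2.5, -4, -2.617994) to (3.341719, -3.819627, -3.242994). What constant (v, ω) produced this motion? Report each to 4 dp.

Δθ = -3.242994 − -2.617994 = -0.625000
ω = Δθ/dt = -0.625000/0.5 = -1.2500
R = Δx/(sin θ' − sin θ) = 1.4000
v = R·ω = 1.4000·-1.2500 = -1.7500

v = -1.7500, ω = -1.2500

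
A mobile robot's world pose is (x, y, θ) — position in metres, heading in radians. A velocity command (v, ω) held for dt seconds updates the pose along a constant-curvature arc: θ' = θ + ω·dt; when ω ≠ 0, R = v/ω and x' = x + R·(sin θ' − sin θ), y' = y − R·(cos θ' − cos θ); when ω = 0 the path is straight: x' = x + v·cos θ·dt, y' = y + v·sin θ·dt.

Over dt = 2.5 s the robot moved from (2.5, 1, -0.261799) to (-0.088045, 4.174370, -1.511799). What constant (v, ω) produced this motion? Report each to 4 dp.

Δθ = -1.511799 − -0.261799 = -1.250000
ω = Δθ/dt = -1.250000/2.5 = -0.5000
R = −Δy/(cos θ' − cos θ) = 3.5000
v = R·ω = 3.5000·-0.5000 = -1.7500

v = -1.7500, ω = -0.5000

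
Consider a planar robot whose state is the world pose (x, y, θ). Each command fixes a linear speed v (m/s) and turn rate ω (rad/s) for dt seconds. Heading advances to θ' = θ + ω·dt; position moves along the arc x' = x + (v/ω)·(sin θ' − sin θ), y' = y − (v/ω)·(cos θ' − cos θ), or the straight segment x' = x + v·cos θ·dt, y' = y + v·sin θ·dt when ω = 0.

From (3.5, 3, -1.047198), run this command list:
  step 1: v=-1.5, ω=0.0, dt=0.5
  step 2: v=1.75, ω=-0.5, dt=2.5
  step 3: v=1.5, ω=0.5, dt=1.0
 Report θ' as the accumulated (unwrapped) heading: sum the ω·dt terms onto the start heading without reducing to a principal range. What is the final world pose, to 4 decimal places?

(2.0297, -1.7443, -1.7972)

step 1: θ'=-1.0472 (straight) → pose (3.1250, 3.6495, -1.0472)
step 2: θ'=-2.2972 (R=-3.5000) → pose (2.7104, -0.4251, -2.2972)
step 3: θ'=-1.7972 (R=3.0000) → pose (2.0297, -1.7443, -1.7972)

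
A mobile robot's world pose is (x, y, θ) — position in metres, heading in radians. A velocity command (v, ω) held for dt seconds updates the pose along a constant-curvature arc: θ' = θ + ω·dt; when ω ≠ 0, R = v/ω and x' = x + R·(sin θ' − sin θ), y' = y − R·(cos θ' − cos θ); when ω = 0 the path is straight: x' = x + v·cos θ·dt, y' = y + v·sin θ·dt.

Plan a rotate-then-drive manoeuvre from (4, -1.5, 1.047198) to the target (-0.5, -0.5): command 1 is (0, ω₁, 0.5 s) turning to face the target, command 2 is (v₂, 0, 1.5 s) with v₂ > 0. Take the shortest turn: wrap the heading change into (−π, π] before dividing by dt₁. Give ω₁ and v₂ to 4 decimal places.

heading to target = atan2(-0.5−-1.5, -0.5−4) = 2.9229
Δθ = wrap(2.9229 − 1.0472) = 1.8757; ω₁ = Δθ/dt₁ = 3.7515
distance = √((-0.5−4)² + (-0.5−-1.5)²) = 4.6098; v₂ = distance/dt₂ = 3.0732

ω₁ = 3.7515, v₂ = 3.0732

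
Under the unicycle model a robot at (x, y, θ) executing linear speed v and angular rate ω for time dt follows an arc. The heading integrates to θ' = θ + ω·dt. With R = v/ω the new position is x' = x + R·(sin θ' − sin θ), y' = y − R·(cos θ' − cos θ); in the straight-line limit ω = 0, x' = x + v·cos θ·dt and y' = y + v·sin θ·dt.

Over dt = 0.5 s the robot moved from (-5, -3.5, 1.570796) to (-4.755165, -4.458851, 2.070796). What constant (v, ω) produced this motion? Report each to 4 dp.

Δθ = 2.070796 − 1.570796 = 0.500000
ω = Δθ/dt = 0.500000/0.5 = 1.0000
R = −Δy/(cos θ' − cos θ) = -2.0000
v = R·ω = -2.0000·1.0000 = -2.0000

v = -2.0000, ω = 1.0000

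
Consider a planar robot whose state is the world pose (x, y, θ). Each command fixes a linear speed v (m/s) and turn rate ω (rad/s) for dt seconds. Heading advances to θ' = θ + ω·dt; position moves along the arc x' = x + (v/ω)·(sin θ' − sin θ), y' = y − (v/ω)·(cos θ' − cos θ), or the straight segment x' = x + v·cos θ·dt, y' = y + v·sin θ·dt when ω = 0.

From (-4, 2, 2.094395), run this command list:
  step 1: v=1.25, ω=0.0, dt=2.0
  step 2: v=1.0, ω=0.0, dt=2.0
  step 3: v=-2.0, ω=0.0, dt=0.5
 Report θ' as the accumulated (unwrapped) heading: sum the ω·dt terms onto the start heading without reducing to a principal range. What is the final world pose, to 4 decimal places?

step 1: θ'=2.0944 (straight) → pose (-5.2500, 4.1651, 2.0944)
step 2: θ'=2.0944 (straight) → pose (-6.2500, 5.8971, 2.0944)
step 3: θ'=2.0944 (straight) → pose (-5.7500, 5.0311, 2.0944)

(-5.7500, 5.0311, 2.0944)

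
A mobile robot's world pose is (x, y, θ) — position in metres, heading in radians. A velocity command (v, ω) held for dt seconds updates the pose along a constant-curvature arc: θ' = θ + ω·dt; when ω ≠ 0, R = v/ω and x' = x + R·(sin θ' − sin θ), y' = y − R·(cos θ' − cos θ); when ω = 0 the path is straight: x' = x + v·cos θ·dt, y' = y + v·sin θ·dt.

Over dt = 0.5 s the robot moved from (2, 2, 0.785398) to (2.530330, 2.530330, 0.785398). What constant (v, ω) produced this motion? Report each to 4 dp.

Δθ = 0.785398 − 0.785398 = 0.000000
ω = Δθ/dt = 0.000000/0.5 = 0.0000
ω = 0 → v = (Δx·cos θ + Δy·sin θ)/dt = 1.5000

v = 1.5000, ω = 0.0000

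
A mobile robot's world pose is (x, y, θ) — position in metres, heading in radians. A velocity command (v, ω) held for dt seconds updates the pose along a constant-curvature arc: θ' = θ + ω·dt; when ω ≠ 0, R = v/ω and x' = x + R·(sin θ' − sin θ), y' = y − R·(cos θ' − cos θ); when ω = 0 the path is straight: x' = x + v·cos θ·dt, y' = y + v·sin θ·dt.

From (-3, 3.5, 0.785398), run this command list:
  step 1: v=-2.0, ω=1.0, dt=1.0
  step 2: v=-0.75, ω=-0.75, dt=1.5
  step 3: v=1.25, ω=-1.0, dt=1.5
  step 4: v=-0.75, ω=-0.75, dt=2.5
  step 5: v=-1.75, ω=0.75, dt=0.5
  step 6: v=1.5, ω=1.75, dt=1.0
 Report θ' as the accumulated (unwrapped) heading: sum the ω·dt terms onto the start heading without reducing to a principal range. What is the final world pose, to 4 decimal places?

(-1.0258, 1.2758, -0.5896)

step 1: θ'=1.7854 (R=-2.0000) → pose (-3.5399, 1.6599, 1.7854)
step 2: θ'=0.6604 (R=1.0000) → pose (-3.9035, 0.6572, 0.6604)
step 3: θ'=-0.8396 (R=-1.2500) → pose (-2.2063, 0.5047, -0.8396)
step 4: θ'=-2.7146 (R=1.0000) → pose (-1.8760, 2.0827, -2.7146)
step 5: θ'=-2.3396 (R=-2.3333) → pose (-1.1653, 2.5842, -2.3396)
step 6: θ'=-0.5896 (R=0.8571) → pose (-1.0258, 1.2758, -0.5896)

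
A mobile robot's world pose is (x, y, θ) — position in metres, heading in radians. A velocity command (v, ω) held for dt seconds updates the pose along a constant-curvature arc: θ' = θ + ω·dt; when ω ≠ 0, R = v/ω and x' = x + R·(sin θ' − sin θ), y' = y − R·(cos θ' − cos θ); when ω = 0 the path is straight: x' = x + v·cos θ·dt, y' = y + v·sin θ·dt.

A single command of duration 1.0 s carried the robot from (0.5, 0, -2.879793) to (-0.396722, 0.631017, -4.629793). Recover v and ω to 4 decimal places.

v = 1.2500, ω = -1.7500

Δθ = -4.629793 − -2.879793 = -1.750000
ω = Δθ/dt = -1.750000/1.0 = -1.7500
R = Δx/(sin θ' − sin θ) = -0.7143
v = R·ω = -0.7143·-1.7500 = 1.2500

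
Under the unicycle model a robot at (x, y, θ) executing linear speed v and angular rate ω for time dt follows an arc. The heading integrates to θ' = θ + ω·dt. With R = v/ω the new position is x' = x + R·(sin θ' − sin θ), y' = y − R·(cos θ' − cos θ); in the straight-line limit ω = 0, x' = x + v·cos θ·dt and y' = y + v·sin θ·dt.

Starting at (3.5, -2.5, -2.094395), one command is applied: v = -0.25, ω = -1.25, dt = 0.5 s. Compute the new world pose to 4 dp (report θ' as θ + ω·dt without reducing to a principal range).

(3.5913, -2.4176, -2.7194)

θ' = -2.0944 + -1.25·0.5 = -2.7194
R = v/ω = -0.25/-1.25 = 0.2000
x' = 3.5 + 0.2000·(sin -2.7194 − sin -2.0944) = 3.5913
y' = -2.5 − 0.2000·(cos -2.7194 − cos -2.0944) = -2.4176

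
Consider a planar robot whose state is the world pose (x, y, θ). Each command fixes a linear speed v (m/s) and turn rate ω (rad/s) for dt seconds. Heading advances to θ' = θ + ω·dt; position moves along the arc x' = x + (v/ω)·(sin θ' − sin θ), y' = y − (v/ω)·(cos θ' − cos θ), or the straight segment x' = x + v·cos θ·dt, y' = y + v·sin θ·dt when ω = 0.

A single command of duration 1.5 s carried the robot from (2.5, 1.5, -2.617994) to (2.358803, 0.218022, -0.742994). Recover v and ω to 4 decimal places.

Δθ = -0.742994 − -2.617994 = 1.875000
ω = Δθ/dt = 1.875000/1.5 = 1.2500
R = −Δy/(cos θ' − cos θ) = 0.8000
v = R·ω = 0.8000·1.2500 = 1.0000

v = 1.0000, ω = 1.2500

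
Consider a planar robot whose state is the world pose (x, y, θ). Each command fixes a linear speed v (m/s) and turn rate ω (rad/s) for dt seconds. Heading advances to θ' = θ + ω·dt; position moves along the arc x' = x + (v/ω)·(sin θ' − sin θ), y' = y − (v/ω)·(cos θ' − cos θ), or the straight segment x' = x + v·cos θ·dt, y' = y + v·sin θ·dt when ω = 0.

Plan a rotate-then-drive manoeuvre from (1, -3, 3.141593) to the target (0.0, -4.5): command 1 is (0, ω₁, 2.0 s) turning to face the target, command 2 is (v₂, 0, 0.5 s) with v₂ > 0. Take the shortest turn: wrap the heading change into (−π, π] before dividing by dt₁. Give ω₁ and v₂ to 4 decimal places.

ω₁ = 0.4914, v₂ = 3.6056

heading to target = atan2(-4.5−-3, 0−1) = -2.1588
Δθ = wrap(-2.1588 − 3.1416) = 0.9828; ω₁ = Δθ/dt₁ = 0.4914
distance = √((0−1)² + (-4.5−-3)²) = 1.8028; v₂ = distance/dt₂ = 3.6056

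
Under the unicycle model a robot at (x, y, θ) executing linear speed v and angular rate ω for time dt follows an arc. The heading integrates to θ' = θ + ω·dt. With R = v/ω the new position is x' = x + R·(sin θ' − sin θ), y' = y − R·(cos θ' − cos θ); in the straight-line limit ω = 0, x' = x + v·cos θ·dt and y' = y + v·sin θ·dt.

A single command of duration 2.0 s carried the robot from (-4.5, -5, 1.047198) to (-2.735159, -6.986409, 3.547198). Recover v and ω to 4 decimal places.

v = -1.7500, ω = 1.2500

Δθ = 3.547198 − 1.047198 = 2.500000
ω = Δθ/dt = 2.500000/2.0 = 1.2500
R = −Δy/(cos θ' − cos θ) = -1.4000
v = R·ω = -1.4000·1.2500 = -1.7500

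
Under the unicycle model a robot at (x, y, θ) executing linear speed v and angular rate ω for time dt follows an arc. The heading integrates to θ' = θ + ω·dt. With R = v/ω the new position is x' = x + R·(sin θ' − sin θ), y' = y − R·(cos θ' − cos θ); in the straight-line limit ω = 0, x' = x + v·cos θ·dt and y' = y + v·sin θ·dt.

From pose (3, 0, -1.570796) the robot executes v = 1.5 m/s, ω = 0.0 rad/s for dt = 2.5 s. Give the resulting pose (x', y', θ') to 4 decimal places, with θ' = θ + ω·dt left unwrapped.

θ' = -1.5708 + 0.0·2.5 = -1.5708
ω = 0 → straight: x' = 3 + 1.5·cos(-1.5708)·2.5 = 3.0000
y' = 0 + 1.5·sin(-1.5708)·2.5 = -3.7500

(3.0000, -3.7500, -1.5708)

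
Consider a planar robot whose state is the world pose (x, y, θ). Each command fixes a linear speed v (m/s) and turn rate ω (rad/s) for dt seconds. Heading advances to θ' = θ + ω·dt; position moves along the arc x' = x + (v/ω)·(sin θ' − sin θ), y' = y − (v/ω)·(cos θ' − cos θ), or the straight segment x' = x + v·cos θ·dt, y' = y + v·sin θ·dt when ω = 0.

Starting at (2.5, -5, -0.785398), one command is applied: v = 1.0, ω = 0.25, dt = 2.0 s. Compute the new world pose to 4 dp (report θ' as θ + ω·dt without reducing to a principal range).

θ' = -0.7854 + 0.25·2.0 = -0.2854
R = v/ω = 1.0/0.25 = 4.0000
x' = 2.5 + 4.0000·(sin -0.2854 − sin -0.7854) = 4.2023
y' = -5 − 4.0000·(cos -0.2854 − cos -0.7854) = -6.0098

(4.2023, -6.0098, -0.2854)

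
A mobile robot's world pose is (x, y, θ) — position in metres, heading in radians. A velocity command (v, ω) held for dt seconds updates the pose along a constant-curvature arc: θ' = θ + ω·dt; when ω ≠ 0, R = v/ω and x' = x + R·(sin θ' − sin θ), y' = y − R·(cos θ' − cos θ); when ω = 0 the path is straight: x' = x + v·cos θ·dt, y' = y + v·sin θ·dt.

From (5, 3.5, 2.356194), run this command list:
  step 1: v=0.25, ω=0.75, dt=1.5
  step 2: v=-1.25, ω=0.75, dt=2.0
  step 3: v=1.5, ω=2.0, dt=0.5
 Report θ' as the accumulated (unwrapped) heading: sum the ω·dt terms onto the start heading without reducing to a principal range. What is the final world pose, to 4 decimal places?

step 1: θ'=3.4812 (R=0.3333) → pose (4.6533, 3.5786, 3.4812)
step 2: θ'=4.9812 (R=-1.6667) → pose (5.7049, 5.5927, 4.9812)
step 3: θ'=5.9812 (R=0.7500) → pose (6.2049, 5.0758, 5.9812)

(6.2049, 5.0758, 5.9812)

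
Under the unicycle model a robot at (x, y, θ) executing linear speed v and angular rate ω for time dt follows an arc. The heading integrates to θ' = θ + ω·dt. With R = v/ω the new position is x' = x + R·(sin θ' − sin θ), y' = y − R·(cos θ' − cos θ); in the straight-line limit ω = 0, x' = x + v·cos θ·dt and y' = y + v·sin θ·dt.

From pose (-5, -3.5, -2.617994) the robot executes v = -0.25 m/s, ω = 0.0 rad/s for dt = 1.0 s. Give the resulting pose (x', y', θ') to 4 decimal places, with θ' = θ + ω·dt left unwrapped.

(-4.7835, -3.3750, -2.6180)

θ' = -2.6180 + 0.0·1.0 = -2.6180
ω = 0 → straight: x' = -5 + -0.25·cos(-2.6180)·1.0 = -4.7835
y' = -3.5 + -0.25·sin(-2.6180)·1.0 = -3.3750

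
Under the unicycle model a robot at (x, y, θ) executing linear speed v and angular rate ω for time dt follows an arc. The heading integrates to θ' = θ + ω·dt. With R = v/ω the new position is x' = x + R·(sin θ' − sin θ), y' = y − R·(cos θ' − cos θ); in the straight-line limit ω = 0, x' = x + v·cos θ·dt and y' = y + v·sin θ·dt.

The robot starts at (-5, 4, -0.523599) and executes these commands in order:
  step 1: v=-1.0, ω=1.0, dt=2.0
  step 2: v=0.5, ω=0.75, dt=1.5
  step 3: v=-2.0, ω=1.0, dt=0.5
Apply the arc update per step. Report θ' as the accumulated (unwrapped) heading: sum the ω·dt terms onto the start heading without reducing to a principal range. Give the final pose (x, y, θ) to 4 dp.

(-5.8681, 3.5796, 3.1014)

step 1: θ'=1.4764 (R=-1.0000) → pose (-6.4955, 3.2282, 1.4764)
step 2: θ'=2.6014 (R=0.6667) → pose (-6.8164, 3.8628, 2.6014)
step 3: θ'=3.1014 (R=-2.0000) → pose (-5.8681, 3.5796, 3.1014)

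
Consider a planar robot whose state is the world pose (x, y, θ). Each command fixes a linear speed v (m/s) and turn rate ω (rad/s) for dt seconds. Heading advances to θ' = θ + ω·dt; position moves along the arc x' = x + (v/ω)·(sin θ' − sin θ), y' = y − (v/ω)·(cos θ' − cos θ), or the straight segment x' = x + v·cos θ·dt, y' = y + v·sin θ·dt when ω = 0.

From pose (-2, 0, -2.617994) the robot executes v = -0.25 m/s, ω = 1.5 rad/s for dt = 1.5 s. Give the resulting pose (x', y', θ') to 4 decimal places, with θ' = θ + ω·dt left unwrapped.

θ' = -2.6180 + 1.5·1.5 = -0.3680
R = v/ω = -0.25/1.5 = -0.1667
x' = -2 + -0.1667·(sin -0.3680 − sin -2.6180) = -2.0234
y' = 0 − -0.1667·(cos -0.3680 − cos -2.6180) = 0.2998

(-2.0234, 0.2998, -0.3680)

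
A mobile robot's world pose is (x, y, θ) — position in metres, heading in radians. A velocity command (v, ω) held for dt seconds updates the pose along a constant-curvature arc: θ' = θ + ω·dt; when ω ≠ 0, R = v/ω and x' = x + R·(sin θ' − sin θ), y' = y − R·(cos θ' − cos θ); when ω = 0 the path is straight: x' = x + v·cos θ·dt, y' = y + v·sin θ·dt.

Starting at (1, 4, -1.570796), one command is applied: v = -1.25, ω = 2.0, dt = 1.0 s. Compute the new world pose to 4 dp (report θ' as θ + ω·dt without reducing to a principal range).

(0.1149, 4.5683, 0.4292)

θ' = -1.5708 + 2.0·1.0 = 0.4292
R = v/ω = -1.25/2.0 = -0.6250
x' = 1 + -0.6250·(sin 0.4292 − sin -1.5708) = 0.1149
y' = 4 − -0.6250·(cos 0.4292 − cos -1.5708) = 4.5683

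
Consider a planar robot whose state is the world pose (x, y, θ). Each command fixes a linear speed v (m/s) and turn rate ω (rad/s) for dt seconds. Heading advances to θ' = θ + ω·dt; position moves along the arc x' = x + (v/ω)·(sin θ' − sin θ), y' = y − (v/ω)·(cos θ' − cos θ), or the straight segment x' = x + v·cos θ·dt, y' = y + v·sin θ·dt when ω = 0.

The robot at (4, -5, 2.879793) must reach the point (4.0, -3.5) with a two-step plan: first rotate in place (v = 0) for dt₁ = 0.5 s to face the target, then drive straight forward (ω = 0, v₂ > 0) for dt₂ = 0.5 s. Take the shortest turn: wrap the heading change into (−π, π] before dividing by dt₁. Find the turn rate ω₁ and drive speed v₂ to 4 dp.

ω₁ = -2.6180, v₂ = 3.0000

heading to target = atan2(-3.5−-5, 4−4) = 1.5708
Δθ = wrap(1.5708 − 2.8798) = -1.3090; ω₁ = Δθ/dt₁ = -2.6180
distance = √((4−4)² + (-3.5−-5)²) = 1.5000; v₂ = distance/dt₂ = 3.0000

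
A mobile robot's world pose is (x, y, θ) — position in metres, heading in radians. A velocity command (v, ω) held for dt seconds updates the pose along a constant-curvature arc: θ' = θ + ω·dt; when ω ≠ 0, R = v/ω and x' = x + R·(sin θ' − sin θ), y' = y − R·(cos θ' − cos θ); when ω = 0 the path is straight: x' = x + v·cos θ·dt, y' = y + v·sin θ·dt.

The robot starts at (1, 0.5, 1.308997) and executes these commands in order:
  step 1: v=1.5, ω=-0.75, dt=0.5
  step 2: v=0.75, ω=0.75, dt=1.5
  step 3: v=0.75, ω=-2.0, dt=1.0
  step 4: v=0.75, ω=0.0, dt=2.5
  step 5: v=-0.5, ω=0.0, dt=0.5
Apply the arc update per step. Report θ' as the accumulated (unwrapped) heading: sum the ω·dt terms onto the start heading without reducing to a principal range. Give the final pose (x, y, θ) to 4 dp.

step 1: θ'=0.9340 (R=-2.0000) → pose (1.3238, 1.1716, 0.9340)
step 2: θ'=2.0590 (R=1.0000) → pose (1.4030, 2.2353, 2.0590)
step 3: θ'=0.0590 (R=-0.3750) → pose (1.7121, 2.7855, 0.0590)
step 4: θ'=0.0590 (straight) → pose (3.5838, 2.8961, 0.0590)
step 5: θ'=0.0590 (straight) → pose (3.3343, 2.8813, 0.0590)

(3.3343, 2.8813, 0.0590)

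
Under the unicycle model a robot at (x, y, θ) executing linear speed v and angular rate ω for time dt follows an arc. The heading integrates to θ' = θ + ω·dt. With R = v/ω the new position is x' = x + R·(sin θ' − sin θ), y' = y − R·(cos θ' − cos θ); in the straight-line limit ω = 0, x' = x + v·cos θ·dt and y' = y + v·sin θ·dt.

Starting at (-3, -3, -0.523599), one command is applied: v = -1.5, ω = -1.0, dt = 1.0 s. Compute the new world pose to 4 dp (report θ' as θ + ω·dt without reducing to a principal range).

(-3.7483, -1.7717, -1.5236)

θ' = -0.5236 + -1.0·1.0 = -1.5236
R = v/ω = -1.5/-1.0 = 1.5000
x' = -3 + 1.5000·(sin -1.5236 − sin -0.5236) = -3.7483
y' = -3 − 1.5000·(cos -1.5236 − cos -0.5236) = -1.7717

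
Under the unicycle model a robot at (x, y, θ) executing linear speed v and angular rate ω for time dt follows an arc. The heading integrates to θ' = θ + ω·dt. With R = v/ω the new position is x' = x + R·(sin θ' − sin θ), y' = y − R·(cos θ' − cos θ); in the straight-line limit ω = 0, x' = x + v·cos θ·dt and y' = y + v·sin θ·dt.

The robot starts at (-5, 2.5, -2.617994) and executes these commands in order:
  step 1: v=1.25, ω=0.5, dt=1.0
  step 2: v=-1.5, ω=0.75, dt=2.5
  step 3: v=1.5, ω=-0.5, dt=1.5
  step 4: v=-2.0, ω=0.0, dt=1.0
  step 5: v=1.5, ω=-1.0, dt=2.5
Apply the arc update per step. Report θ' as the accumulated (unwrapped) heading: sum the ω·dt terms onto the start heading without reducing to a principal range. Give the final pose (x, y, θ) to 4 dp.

(-8.1857, 2.7919, -3.4930)

step 1: θ'=-2.1180 (R=2.5000) → pose (-5.8850, 1.6357, -2.1180)
step 2: θ'=-0.2430 (R=-2.0000) → pose (-7.1117, 4.6175, -0.2430)
step 3: θ'=-0.9930 (R=-3.0000) → pose (-5.3206, 3.3442, -0.9930)
step 4: θ'=-0.9930 (straight) → pose (-6.4129, 5.0195, -0.9930)
step 5: θ'=-3.4930 (R=-1.5000) → pose (-8.1857, 2.7919, -3.4930)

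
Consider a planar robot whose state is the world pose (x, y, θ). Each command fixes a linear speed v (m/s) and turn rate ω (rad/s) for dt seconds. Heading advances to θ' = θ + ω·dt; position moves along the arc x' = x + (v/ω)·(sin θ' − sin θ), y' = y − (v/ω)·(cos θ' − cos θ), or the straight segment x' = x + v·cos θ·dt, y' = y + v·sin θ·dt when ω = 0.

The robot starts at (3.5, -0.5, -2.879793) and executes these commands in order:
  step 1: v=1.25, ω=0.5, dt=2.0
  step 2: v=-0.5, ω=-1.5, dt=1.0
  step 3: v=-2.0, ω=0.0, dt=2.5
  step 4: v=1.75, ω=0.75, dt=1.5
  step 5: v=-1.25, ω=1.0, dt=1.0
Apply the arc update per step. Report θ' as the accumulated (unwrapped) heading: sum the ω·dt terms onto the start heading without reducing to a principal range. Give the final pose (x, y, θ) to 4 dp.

step 1: θ'=-1.8798 (R=2.5000) → pose (1.7655, -2.1546, -1.8798)
step 2: θ'=-3.3798 (R=0.3333) → pose (2.1616, -1.9320, -3.3798)
step 3: θ'=-3.3798 (straight) → pose (7.0205, -3.1118, -3.3798)
step 4: θ'=-2.2548 (R=2.3333) → pose (4.6615, -3.9048, -2.2548)
step 5: θ'=-1.2548 (R=-1.2500) → pose (4.8807, -2.7265, -1.2548)

(4.8807, -2.7265, -1.2548)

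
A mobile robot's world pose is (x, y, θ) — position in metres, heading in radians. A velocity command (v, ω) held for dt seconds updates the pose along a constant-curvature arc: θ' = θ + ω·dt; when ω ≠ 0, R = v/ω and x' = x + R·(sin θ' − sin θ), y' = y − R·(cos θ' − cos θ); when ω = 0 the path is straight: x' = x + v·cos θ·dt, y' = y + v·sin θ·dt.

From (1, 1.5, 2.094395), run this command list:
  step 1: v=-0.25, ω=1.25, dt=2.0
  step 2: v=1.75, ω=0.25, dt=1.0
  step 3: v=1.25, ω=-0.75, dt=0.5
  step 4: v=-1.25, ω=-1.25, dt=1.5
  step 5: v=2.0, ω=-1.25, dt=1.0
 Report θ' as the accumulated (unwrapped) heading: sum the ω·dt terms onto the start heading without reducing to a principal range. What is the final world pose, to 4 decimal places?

(2.1138, 1.5496, 1.3444)

step 1: θ'=4.5944 (R=-0.2000) → pose (1.3718, 1.5765, 4.5944)
step 2: θ'=4.8444 (R=7.0000) → pose (1.3840, -0.1689, 4.8444)
step 3: θ'=4.4694 (R=-1.6667) → pose (1.3496, -0.7893, 4.4694)
step 4: θ'=2.5944 (R=1.0000) → pose (2.8405, -0.1760, 2.5944)
step 5: θ'=1.3444 (R=-1.6000) → pose (2.1138, 1.5496, 1.3444)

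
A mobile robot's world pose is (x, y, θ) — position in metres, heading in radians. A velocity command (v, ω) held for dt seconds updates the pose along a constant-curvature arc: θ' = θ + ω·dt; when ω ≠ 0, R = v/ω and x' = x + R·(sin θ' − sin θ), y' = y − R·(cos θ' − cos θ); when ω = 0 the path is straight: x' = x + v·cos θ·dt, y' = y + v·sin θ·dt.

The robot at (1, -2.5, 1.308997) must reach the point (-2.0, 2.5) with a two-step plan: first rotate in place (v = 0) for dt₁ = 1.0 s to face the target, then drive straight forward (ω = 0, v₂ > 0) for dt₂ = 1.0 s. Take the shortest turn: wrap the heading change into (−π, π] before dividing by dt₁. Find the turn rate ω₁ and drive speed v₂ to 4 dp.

ω₁ = 0.8022, v₂ = 5.8310

heading to target = atan2(2.5−-2.5, -2−1) = 2.1112
Δθ = wrap(2.1112 − 1.3090) = 0.8022; ω₁ = Δθ/dt₁ = 0.8022
distance = √((-2−1)² + (2.5−-2.5)²) = 5.8310; v₂ = distance/dt₂ = 5.8310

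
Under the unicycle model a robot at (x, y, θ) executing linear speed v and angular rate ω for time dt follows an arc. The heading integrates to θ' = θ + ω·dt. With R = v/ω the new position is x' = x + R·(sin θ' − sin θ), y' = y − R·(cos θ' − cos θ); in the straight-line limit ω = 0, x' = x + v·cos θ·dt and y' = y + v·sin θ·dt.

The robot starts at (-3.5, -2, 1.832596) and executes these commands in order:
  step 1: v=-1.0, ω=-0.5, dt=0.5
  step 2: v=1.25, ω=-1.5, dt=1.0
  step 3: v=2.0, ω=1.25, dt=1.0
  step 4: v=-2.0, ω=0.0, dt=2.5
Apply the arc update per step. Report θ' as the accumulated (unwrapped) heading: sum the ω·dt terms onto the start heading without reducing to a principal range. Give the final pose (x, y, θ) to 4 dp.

(-2.4244, -5.2955, 1.3326)

step 1: θ'=1.5826 (R=2.0000) → pose (-3.4320, -2.4940, 1.5826)
step 2: θ'=0.0826 (R=-0.8333) → pose (-2.6675, -1.6537, 0.0826)
step 3: θ'=1.3326 (R=1.6000) → pose (-1.2446, -0.4367, 1.3326)
step 4: θ'=1.3326 (straight) → pose (-2.4244, -5.2955, 1.3326)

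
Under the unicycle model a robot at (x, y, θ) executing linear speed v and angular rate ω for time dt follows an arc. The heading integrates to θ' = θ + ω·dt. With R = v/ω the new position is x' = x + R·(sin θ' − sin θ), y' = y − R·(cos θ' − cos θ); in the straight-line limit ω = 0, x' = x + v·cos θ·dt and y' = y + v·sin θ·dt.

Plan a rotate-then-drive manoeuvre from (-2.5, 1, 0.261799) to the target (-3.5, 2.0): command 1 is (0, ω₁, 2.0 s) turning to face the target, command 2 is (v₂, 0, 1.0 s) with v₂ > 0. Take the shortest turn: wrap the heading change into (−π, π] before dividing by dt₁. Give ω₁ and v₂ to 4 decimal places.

heading to target = atan2(2−1, -3.5−-2.5) = 2.3562
Δθ = wrap(2.3562 − 0.2618) = 2.0944; ω₁ = Δθ/dt₁ = 1.0472
distance = √((-3.5−-2.5)² + (2−1)²) = 1.4142; v₂ = distance/dt₂ = 1.4142

ω₁ = 1.0472, v₂ = 1.4142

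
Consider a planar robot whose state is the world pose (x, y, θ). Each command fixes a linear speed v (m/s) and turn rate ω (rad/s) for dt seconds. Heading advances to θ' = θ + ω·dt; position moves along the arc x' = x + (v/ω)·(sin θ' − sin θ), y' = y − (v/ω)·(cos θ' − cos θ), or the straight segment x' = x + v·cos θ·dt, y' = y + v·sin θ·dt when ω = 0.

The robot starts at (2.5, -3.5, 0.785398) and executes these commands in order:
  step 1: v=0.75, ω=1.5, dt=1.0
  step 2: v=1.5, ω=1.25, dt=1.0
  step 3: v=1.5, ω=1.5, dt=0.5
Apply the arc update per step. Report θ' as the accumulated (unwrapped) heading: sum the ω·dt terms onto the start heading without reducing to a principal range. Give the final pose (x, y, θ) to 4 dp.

(0.6307, -3.0063, 4.2854)

step 1: θ'=2.2854 (R=0.5000) → pose (2.5241, -2.8188, 2.2854)
step 2: θ'=3.5354 (R=1.2000) → pose (1.1573, -2.4970, 3.5354)
step 3: θ'=4.2854 (R=1.0000) → pose (0.6307, -3.0063, 4.2854)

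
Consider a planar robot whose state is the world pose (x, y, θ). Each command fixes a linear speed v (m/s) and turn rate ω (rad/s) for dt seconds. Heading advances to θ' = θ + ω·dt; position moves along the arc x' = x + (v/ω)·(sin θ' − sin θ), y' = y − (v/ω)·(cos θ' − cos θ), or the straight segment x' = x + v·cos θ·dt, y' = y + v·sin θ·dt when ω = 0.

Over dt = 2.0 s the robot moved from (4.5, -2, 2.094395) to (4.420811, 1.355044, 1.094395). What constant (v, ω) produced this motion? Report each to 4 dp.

v = 1.7500, ω = -0.5000

Δθ = 1.094395 − 2.094395 = -1.000000
ω = Δθ/dt = -1.000000/2.0 = -0.5000
R = −Δy/(cos θ' − cos θ) = -3.5000
v = R·ω = -3.5000·-0.5000 = 1.7500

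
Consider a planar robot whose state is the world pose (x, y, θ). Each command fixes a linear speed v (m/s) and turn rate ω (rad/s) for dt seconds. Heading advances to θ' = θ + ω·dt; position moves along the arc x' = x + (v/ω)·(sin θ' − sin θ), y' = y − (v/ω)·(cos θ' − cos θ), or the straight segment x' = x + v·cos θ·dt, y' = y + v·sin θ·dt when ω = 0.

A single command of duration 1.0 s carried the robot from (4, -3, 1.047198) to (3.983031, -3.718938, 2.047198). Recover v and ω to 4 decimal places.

v = -0.7500, ω = 1.0000

Δθ = 2.047198 − 1.047198 = 1.000000
ω = Δθ/dt = 1.000000/1.0 = 1.0000
R = −Δy/(cos θ' − cos θ) = -0.7500
v = R·ω = -0.7500·1.0000 = -0.7500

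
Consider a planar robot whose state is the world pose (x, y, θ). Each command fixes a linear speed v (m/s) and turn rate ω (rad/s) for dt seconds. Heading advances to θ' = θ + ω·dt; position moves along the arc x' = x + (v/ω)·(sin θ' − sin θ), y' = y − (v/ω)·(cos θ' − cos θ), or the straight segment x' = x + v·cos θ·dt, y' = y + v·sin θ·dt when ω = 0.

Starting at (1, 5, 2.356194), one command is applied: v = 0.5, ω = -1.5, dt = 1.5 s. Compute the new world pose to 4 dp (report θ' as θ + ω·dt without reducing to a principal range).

θ' = 2.3562 + -1.5·1.5 = 0.1062
R = v/ω = 0.5/-1.5 = -0.3333
x' = 1 + -0.3333·(sin 0.1062 − sin 2.3562) = 1.2004
y' = 5 − -0.3333·(cos 0.1062 − cos 2.3562) = 5.5672

(1.2004, 5.5672, 0.1062)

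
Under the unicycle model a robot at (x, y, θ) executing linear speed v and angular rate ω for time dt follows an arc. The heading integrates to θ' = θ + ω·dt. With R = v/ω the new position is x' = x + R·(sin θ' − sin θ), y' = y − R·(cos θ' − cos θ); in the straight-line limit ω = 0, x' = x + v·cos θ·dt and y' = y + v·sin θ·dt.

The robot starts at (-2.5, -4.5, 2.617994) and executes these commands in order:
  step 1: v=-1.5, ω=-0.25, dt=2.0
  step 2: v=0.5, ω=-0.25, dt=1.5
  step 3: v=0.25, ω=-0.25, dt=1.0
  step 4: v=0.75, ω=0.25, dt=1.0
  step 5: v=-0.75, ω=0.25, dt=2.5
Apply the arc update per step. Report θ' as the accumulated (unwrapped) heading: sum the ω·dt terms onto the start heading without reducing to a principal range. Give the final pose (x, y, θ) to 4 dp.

step 1: θ'=2.1180 (R=6.0000) → pose (-0.3761, -6.5744, 2.1180)
step 2: θ'=1.7430 (R=-2.0000) → pose (-0.6385, -5.8765, 1.7430)
step 3: θ'=1.4930 (R=-1.0000) → pose (-0.6503, -5.6274, 1.4930)
step 4: θ'=1.7430 (R=3.0000) → pose (-0.6856, -4.8802, 1.7430)
step 5: θ'=2.3680 (R=-3.0000) → pose (0.1739, -6.5124, 2.3680)

(0.1739, -6.5124, 2.3680)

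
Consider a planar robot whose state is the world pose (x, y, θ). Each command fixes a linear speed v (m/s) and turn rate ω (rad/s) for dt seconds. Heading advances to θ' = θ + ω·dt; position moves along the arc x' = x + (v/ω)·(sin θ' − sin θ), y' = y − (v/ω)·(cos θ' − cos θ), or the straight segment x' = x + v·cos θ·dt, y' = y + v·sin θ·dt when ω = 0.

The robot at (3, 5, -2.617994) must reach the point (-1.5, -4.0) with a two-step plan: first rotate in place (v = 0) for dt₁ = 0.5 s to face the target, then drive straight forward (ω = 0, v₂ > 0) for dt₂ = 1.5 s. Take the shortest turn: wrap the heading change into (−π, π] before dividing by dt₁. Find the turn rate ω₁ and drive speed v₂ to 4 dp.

heading to target = atan2(-4−5, -1.5−3) = -2.0344
Δθ = wrap(-2.0344 − -2.6180) = 0.5836; ω₁ = Δθ/dt₁ = 1.1671
distance = √((-1.5−3)² + (-4−5)²) = 10.0623; v₂ = distance/dt₂ = 6.7082

ω₁ = 1.1671, v₂ = 6.7082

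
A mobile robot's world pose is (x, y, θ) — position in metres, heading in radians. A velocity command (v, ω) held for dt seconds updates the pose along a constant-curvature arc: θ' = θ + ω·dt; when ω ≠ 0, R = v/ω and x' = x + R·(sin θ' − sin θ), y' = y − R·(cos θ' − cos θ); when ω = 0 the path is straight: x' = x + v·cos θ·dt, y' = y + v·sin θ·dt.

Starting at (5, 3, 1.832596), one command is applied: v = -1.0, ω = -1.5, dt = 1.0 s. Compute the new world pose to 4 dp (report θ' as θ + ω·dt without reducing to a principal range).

θ' = 1.8326 + -1.5·1.0 = 0.3326
R = v/ω = -1.0/-1.5 = 0.6667
x' = 5 + 0.6667·(sin 0.3326 − sin 1.8326) = 4.5737
y' = 3 − 0.6667·(cos 0.3326 − cos 1.8326) = 2.1973

(4.5737, 2.1973, 0.3326)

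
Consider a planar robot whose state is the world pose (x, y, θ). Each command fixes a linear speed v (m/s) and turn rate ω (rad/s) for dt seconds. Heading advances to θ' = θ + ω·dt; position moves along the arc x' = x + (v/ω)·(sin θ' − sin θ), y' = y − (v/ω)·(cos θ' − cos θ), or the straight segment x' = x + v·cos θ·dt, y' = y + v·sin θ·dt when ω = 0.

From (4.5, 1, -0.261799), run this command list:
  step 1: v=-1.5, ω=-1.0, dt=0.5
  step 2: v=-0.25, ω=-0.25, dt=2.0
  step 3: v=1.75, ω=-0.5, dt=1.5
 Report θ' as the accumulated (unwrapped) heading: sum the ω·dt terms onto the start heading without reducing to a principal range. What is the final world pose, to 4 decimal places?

(3.4214, -0.7753, -2.0118)

step 1: θ'=-0.7618 (R=1.5000) → pose (3.8529, 1.3635, -0.7618)
step 2: θ'=-1.2618 (R=1.0000) → pose (3.5905, 1.7830, -1.2618)
step 3: θ'=-2.0118 (R=-3.5000) → pose (3.4214, -0.7753, -2.0118)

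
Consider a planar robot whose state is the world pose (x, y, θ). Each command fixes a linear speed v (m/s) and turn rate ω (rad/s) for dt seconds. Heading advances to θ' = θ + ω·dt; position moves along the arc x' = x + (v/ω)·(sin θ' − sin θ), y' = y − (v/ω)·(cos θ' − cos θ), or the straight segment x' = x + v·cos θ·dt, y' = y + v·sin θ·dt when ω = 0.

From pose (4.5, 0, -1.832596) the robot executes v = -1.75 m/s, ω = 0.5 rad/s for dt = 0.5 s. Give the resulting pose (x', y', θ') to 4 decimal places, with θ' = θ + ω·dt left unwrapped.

θ' = -1.8326 + 0.5·0.5 = -1.5826
R = v/ω = -1.75/0.5 = -3.5000
x' = 4.5 + -3.5000·(sin -1.5826 − sin -1.8326) = 4.6190
y' = 0 − -3.5000·(cos -1.5826 − cos -1.8326) = 0.8646

(4.6190, 0.8646, -1.5826)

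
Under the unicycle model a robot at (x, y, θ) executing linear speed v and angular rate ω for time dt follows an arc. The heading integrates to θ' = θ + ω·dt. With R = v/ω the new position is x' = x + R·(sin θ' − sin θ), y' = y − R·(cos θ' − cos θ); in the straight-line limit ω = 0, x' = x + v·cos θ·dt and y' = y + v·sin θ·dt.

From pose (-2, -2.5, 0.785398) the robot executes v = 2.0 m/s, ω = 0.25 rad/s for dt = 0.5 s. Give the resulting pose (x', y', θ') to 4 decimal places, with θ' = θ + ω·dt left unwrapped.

(-1.3389, -1.7506, 0.9104)

θ' = 0.7854 + 0.25·0.5 = 0.9104
R = v/ω = 2.0/0.25 = 8.0000
x' = -2 + 8.0000·(sin 0.9104 − sin 0.7854) = -1.3389
y' = -2.5 − 8.0000·(cos 0.9104 − cos 0.7854) = -1.7506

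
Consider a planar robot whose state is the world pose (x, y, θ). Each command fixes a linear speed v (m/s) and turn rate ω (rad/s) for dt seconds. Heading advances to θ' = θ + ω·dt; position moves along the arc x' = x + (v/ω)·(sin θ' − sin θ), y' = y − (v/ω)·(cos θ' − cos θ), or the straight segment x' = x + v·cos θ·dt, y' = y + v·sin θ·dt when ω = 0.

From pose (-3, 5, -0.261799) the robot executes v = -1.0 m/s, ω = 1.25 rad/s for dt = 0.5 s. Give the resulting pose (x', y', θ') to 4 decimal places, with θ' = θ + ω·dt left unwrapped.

(-3.4913, 4.9751, 0.3632)

θ' = -0.2618 + 1.25·0.5 = 0.3632
R = v/ω = -1.0/1.25 = -0.8000
x' = -3 + -0.8000·(sin 0.3632 − sin -0.2618) = -3.4913
y' = 5 − -0.8000·(cos 0.3632 − cos -0.2618) = 4.9751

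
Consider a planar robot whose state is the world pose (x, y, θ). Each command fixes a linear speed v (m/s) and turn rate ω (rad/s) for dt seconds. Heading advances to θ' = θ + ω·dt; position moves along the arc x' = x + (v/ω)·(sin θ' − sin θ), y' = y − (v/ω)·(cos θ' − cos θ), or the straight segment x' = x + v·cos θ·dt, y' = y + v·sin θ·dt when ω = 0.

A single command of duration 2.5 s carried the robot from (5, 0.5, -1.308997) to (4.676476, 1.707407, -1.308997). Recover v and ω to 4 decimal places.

Δθ = -1.308997 − -1.308997 = 0.000000
ω = Δθ/dt = 0.000000/2.5 = 0.0000
ω = 0 → v = (Δx·cos θ + Δy·sin θ)/dt = -0.5000

v = -0.5000, ω = 0.0000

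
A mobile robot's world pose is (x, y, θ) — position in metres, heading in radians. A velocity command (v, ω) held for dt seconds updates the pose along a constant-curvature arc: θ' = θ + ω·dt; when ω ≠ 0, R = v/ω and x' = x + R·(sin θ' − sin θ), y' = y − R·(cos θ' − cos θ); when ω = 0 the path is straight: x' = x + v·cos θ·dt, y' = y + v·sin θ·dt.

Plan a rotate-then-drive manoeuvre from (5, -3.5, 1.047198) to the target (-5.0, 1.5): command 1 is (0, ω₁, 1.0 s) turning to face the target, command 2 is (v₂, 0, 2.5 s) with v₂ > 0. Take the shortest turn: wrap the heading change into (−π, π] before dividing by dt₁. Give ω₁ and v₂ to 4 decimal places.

ω₁ = 1.6307, v₂ = 4.4721

heading to target = atan2(1.5−-3.5, -5−5) = 2.6779
Δθ = wrap(2.6779 − 1.0472) = 1.6307; ω₁ = Δθ/dt₁ = 1.6307
distance = √((-5−5)² + (1.5−-3.5)²) = 11.1803; v₂ = distance/dt₂ = 4.4721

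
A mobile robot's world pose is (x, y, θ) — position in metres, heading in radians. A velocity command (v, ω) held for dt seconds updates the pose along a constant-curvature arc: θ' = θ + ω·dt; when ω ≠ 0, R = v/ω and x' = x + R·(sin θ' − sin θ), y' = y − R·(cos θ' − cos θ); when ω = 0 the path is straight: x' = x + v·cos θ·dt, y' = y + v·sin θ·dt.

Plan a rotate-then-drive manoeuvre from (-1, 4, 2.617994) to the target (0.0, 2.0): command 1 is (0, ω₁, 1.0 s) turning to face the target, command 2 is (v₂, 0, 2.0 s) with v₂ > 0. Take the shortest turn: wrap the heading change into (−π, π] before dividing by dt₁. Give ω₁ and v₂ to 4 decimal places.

ω₁ = 2.5580, v₂ = 1.1180

heading to target = atan2(2−4, 0−-1) = -1.1071
Δθ = wrap(-1.1071 − 2.6180) = 2.5580; ω₁ = Δθ/dt₁ = 2.5580
distance = √((0−-1)² + (2−4)²) = 2.2361; v₂ = distance/dt₂ = 1.1180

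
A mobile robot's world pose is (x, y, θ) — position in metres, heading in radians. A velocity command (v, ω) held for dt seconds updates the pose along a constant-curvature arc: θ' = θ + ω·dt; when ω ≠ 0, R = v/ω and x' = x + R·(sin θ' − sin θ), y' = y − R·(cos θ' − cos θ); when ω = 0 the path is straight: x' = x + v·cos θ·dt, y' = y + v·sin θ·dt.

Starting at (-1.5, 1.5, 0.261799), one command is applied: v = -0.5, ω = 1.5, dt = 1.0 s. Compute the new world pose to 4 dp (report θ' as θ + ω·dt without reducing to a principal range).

θ' = 0.2618 + 1.5·1.0 = 1.7618
R = v/ω = -0.5/1.5 = -0.3333
x' = -1.5 + -0.3333·(sin 1.7618 − sin 0.2618) = -1.7410
y' = 1.5 − -0.3333·(cos 1.7618 − cos 0.2618) = 1.1147

(-1.7410, 1.1147, 1.7618)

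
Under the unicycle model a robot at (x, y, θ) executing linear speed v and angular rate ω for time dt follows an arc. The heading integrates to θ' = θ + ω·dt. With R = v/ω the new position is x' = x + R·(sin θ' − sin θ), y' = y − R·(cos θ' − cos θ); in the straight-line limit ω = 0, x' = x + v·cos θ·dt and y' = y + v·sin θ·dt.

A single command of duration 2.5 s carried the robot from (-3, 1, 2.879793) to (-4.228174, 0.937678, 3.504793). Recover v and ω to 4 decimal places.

v = 0.5000, ω = 0.2500

Δθ = 3.504793 − 2.879793 = 0.625000
ω = Δθ/dt = 0.625000/2.5 = 0.2500
R = Δx/(sin θ' − sin θ) = 2.0000
v = R·ω = 2.0000·0.2500 = 0.5000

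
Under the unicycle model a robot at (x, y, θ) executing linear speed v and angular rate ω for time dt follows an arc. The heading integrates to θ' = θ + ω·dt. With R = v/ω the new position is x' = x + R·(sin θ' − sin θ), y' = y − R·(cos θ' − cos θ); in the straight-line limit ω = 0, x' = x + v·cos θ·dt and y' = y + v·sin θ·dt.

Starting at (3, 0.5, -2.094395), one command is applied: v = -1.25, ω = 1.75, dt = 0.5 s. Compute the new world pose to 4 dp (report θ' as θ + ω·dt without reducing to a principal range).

(3.0520, 1.1030, -1.2194)

θ' = -2.0944 + 1.75·0.5 = -1.2194
R = v/ω = -1.25/1.75 = -0.7143
x' = 3 + -0.7143·(sin -1.2194 − sin -2.0944) = 3.0520
y' = 0.5 − -0.7143·(cos -1.2194 − cos -2.0944) = 1.1030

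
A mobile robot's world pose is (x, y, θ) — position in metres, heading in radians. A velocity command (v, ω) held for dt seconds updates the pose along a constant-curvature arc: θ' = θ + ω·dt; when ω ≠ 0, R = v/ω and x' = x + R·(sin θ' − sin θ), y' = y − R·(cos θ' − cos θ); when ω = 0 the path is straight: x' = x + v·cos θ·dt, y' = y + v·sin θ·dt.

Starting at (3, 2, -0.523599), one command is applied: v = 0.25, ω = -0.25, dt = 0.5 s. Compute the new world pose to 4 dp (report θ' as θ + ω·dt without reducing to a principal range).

θ' = -0.5236 + -0.25·0.5 = -0.6486
R = v/ω = 0.25/-0.25 = -1.0000
x' = 3 + -1.0000·(sin -0.6486 − sin -0.5236) = 3.1041
y' = 2 − -1.0000·(cos -0.6486 − cos -0.5236) = 1.9309

(3.1041, 1.9309, -0.6486)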